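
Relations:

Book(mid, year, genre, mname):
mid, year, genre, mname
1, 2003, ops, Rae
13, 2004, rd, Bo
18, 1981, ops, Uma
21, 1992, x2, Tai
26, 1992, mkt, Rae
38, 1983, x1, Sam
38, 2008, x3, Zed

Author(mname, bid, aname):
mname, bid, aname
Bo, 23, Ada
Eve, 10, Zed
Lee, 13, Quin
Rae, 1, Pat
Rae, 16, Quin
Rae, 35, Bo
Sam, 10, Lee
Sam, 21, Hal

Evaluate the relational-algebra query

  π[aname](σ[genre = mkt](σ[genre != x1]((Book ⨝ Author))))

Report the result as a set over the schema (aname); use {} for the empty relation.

{Bo, Pat, Quin}

Joining Book and Author on mname yields {(1, 2003, ops, Rae, 1, Pat), (1, 2003, ops, Rae, 16, Quin), (1, 2003, ops, Rae, 35, Bo), (13, 2004, rd, Bo, 23, Ada), (26, 1992, mkt, Rae, 1, Pat), (26, 1992, mkt, Rae, 16, Quin), (26, 1992, mkt, Rae, 35, Bo), (38, 1983, x1, Sam, 10, Lee), (38, 1983, x1, Sam, 21, Hal)}.
σ[genre != x1]: keep tuples satisfying genre != x1 → {(1, 2003, ops, Rae, 1, Pat), (1, 2003, ops, Rae, 16, Quin), (1, 2003, ops, Rae, 35, Bo), (13, 2004, rd, Bo, 23, Ada), (26, 1992, mkt, Rae, 1, Pat), (26, 1992, mkt, Rae, 16, Quin), (26, 1992, mkt, Rae, 35, Bo)}
σ[genre = mkt]: keep tuples satisfying genre = mkt → {(26, 1992, mkt, Rae, 1, Pat), (26, 1992, mkt, Rae, 16, Quin), (26, 1992, mkt, Rae, 35, Bo)}
Keep only column(s) aname: {Bo, Pat, Quin}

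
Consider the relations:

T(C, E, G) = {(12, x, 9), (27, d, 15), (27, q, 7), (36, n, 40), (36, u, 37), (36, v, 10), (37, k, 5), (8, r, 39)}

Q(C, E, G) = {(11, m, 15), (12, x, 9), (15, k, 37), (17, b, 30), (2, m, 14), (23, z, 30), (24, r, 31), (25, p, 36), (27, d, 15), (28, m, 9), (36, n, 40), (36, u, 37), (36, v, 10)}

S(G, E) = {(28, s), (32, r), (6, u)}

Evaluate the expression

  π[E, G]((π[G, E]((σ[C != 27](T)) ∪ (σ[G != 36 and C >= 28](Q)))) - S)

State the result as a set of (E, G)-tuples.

Filtering on C != 27 leaves {(12, x, 9), (36, n, 40), (36, u, 37), (36, v, 10), (37, k, 5), (8, r, 39)}.
Filtering on G != 36 and C >= 28 leaves {(28, m, 9), (36, n, 40), (36, u, 37), (36, v, 10)}.
Set union of the two operands is {(12, x, 9), (28, m, 9), (36, n, 40), (36, u, 37), (36, v, 10), (37, k, 5), (8, r, 39)}.
π[G, E]: project onto (G, E) → {(10, v), (37, u), (39, r), (40, n), (5, k), (9, m), (9, x)}
Set difference of the two operands is {(10, v), (37, u), (39, r), (40, n), (5, k), (9, m), (9, x)}.
π[E, G]: project onto (E, G) → {(k, 5), (m, 9), (n, 40), (r, 39), (u, 37), (v, 10), (x, 9)}

{(k, 5), (m, 9), (n, 40), (r, 39), (u, 37), (v, 10), (x, 9)}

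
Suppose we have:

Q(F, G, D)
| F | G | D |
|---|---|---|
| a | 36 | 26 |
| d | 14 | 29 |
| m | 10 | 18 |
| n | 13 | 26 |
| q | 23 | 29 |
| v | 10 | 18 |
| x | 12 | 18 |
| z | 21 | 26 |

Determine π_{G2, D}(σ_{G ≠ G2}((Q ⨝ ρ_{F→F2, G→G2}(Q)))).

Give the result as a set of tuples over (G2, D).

{(10, 18), (12, 18), (13, 26), (14, 29), (21, 26), (23, 29), (36, 26)}

ρ[F→F2, G→G2]: schema becomes (F2, G2, D); tuples unchanged.
Q ⋈ ρ_{F→F2, G→G2}(Q) (natural join on D): {(a, 36, 26, a, 36), (a, 36, 26, n, 13), (a, 36, 26, z, 21), (d, 14, 29, d, 14), (d, 14, 29, q, 23), (m, 10, 18, m, 10), (m, 10, 18, v, 10), (m, 10, 18, x, 12), (n, 13, 26, a, 36), (n, 13, 26, n, 13), (n, 13, 26, z, 21), (q, 23, 29, d, 14), (q, 23, 29, q, 23), (v, 10, 18, m, 10), (v, 10, 18, v, 10), (v, 10, 18, x, 12), (x, 12, 18, m, 10), (x, 12, 18, v, 10), (x, 12, 18, x, 12), (z, 21, 26, a, 36), (z, 21, 26, n, 13), (z, 21, 26, z, 21)}
Selection G ≠ G2: {(a, 36, 26, n, 13), (a, 36, 26, z, 21), (d, 14, 29, q, 23), (m, 10, 18, x, 12), (n, 13, 26, a, 36), (n, 13, 26, z, 21), (q, 23, 29, d, 14), (v, 10, 18, x, 12), (x, 12, 18, m, 10), (x, 12, 18, v, 10), (z, 21, 26, a, 36), (z, 21, 26, n, 13)}
π_{G2, D} gives {(10, 18), (12, 18), (13, 26), (14, 29), (21, 26), (23, 29), (36, 26)} (5 duplicate(s) eliminated).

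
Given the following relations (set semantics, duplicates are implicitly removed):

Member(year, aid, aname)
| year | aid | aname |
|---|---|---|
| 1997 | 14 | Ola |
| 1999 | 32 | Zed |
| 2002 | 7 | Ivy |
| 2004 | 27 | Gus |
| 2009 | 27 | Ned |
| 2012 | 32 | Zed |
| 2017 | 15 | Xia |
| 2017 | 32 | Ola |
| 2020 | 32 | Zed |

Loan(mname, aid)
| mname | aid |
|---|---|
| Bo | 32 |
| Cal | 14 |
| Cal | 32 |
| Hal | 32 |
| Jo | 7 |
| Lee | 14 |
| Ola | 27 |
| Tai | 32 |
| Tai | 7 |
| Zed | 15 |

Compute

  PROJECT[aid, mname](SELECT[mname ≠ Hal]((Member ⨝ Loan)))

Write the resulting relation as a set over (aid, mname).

{(14, Cal), (14, Lee), (15, Zed), (27, Ola), (32, Bo), (32, Cal), (32, Tai), (7, Jo), (7, Tai)}

Joining Member and Loan on aid yields {(1997, 14, Ola, Cal), (1997, 14, Ola, Lee), (1999, 32, Zed, Bo), (1999, 32, Zed, Cal), (1999, 32, Zed, Hal), (1999, 32, Zed, Tai), (2002, 7, Ivy, Jo), (2002, 7, Ivy, Tai), (2004, 27, Gus, Ola), (2009, 27, Ned, Ola), (2012, 32, Zed, Bo), (2012, 32, Zed, Cal), (2012, 32, Zed, Hal), (2012, 32, Zed, Tai), (2017, 15, Xia, Zed), (2017, 32, Ola, Bo), (2017, 32, Ola, Cal), (2017, 32, Ola, Hal), (2017, 32, Ola, Tai), (2020, 32, Zed, Bo), (2020, 32, Zed, Cal), (2020, 32, Zed, Hal), (2020, 32, Zed, Tai)}.
Selection mname ≠ Hal: {(1997, 14, Ola, Cal), (1997, 14, Ola, Lee), (1999, 32, Zed, Bo), (1999, 32, Zed, Cal), (1999, 32, Zed, Tai), (2002, 7, Ivy, Jo), (2002, 7, Ivy, Tai), (2004, 27, Gus, Ola), (2009, 27, Ned, Ola), (2012, 32, Zed, Bo), (2012, 32, Zed, Cal), (2012, 32, Zed, Tai), (2017, 15, Xia, Zed), (2017, 32, Ola, Bo), (2017, 32, Ola, Cal), (2017, 32, Ola, Tai), (2020, 32, Zed, Bo), (2020, 32, Zed, Cal), (2020, 32, Zed, Tai)}
Keep only column(s) aid, mname (10 duplicate(s) eliminated): {(14, Cal), (14, Lee), (15, Zed), (27, Ola), (32, Bo), (32, Cal), (32, Tai), (7, Jo), (7, Tai)}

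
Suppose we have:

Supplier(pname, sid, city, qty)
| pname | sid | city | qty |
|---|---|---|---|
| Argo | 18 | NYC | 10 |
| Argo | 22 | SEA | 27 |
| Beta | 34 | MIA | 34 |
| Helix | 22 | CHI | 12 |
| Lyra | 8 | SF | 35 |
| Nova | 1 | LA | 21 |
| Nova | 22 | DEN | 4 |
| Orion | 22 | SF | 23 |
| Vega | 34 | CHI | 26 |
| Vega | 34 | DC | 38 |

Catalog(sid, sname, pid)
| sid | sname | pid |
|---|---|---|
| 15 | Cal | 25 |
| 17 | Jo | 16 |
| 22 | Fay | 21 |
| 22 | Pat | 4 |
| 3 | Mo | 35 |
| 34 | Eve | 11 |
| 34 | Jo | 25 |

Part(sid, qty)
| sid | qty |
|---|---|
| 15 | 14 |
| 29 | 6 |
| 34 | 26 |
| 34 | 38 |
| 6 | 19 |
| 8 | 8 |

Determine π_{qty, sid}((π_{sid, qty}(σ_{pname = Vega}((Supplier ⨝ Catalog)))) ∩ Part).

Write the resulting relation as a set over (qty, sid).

Joining Supplier and Catalog on sid yields {(Argo, 22, SEA, 27, Fay, 21), (Argo, 22, SEA, 27, Pat, 4), (Beta, 34, MIA, 34, Eve, 11), (Beta, 34, MIA, 34, Jo, 25), (Helix, 22, CHI, 12, Fay, 21), (Helix, 22, CHI, 12, Pat, 4), (Nova, 22, DEN, 4, Fay, 21), (Nova, 22, DEN, 4, Pat, 4), (Orion, 22, SF, 23, Fay, 21), (Orion, 22, SF, 23, Pat, 4), (Vega, 34, CHI, 26, Eve, 11), (Vega, 34, CHI, 26, Jo, 25), (Vega, 34, DC, 38, Eve, 11), (Vega, 34, DC, 38, Jo, 25)}.
Apply σ_{pname = Vega}; surviving tuples: {(Vega, 34, CHI, 26, Eve, 11), (Vega, 34, CHI, 26, Jo, 25), (Vega, 34, DC, 38, Eve, 11), (Vega, 34, DC, 38, Jo, 25)}
Keep only column(s) sid, qty (2 duplicate(s) eliminated): {(34, 26), (34, 38)}
Intersection: {(34, 26), (34, 38)} with {(15, 14), (29, 6), (34, 26), (34, 38), (6, 19), (8, 8)} → {(34, 26), (34, 38)}
Keep only column(s) qty, sid: {(26, 34), (38, 34)}

{(26, 34), (38, 34)}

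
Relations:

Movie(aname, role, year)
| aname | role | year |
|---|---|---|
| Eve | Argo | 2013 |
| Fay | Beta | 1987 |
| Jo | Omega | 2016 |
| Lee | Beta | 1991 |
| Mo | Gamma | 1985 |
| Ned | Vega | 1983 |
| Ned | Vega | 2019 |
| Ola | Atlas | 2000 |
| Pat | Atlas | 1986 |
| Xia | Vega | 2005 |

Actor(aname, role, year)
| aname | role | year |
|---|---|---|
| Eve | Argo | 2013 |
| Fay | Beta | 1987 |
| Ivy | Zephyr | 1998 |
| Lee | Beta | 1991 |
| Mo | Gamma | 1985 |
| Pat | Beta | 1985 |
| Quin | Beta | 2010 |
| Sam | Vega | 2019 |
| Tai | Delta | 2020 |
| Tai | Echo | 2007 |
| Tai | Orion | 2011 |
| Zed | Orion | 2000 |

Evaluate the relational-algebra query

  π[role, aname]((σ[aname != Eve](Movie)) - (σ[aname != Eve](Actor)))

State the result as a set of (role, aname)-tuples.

Apply σ_{aname != Eve}; surviving tuples: {(Fay, Beta, 1987), (Jo, Omega, 2016), (Lee, Beta, 1991), (Mo, Gamma, 1985), (Ned, Vega, 1983), (Ned, Vega, 2019), (Ola, Atlas, 2000), (Pat, Atlas, 1986), (Xia, Vega, 2005)}
Apply σ_{aname != Eve}; surviving tuples: {(Fay, Beta, 1987), (Ivy, Zephyr, 1998), (Lee, Beta, 1991), (Mo, Gamma, 1985), (Pat, Beta, 1985), (Quin, Beta, 2010), (Sam, Vega, 2019), (Tai, Delta, 2020), (Tai, Echo, 2007), (Tai, Orion, 2011), (Zed, Orion, 2000)}
Set difference of the two operands is {(Jo, Omega, 2016), (Ned, Vega, 1983), (Ned, Vega, 2019), (Ola, Atlas, 2000), (Pat, Atlas, 1986), (Xia, Vega, 2005)}.
π_{role, aname} gives {(Atlas, Ola), (Atlas, Pat), (Omega, Jo), (Vega, Ned), (Vega, Xia)} (1 duplicate(s) eliminated).

{(Atlas, Ola), (Atlas, Pat), (Omega, Jo), (Vega, Ned), (Vega, Xia)}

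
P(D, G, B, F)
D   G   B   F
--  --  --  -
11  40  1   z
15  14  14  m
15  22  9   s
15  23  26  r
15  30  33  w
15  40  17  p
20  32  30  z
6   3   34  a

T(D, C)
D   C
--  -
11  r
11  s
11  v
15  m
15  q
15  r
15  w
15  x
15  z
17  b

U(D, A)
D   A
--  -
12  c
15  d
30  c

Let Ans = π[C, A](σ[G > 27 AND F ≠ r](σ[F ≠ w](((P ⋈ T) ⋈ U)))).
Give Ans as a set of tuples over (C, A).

Joining P and T on D yields {(11, 40, 1, z, r), (11, 40, 1, z, s), (11, 40, 1, z, v), (15, 14, 14, m, m), (15, 14, 14, m, q), (15, 14, 14, m, r), (15, 14, 14, m, w), (15, 14, 14, m, x), (15, 14, 14, m, z), (15, 22, 9, s, m), (15, 22, 9, s, q), (15, 22, 9, s, r), (15, 22, 9, s, w), (15, 22, 9, s, x), (15, 22, 9, s, z), (15, 23, 26, r, m), (15, 23, 26, r, q), (15, 23, 26, r, r), (15, 23, 26, r, w), (15, 23, 26, r, x), (15, 23, 26, r, z), (15, 30, 33, w, m), (15, 30, 33, w, q), (15, 30, 33, w, r), (15, 30, 33, w, w), (15, 30, 33, w, x), (15, 30, 33, w, z), (15, 40, 17, p, m), (15, 40, 17, p, q), (15, 40, 17, p, r), (15, 40, 17, p, w), (15, 40, 17, p, x), (15, 40, 17, p, z)}.
Joining (P ⋈ T) and U on D yields {(15, 14, 14, m, m, d), (15, 14, 14, m, q, d), (15, 14, 14, m, r, d), (15, 14, 14, m, w, d), (15, 14, 14, m, x, d), (15, 14, 14, m, z, d), (15, 22, 9, s, m, d), (15, 22, 9, s, q, d), (15, 22, 9, s, r, d), (15, 22, 9, s, w, d), (15, 22, 9, s, x, d), (15, 22, 9, s, z, d), (15, 23, 26, r, m, d), (15, 23, 26, r, q, d), (15, 23, 26, r, r, d), (15, 23, 26, r, w, d), (15, 23, 26, r, x, d), (15, 23, 26, r, z, d), (15, 30, 33, w, m, d), (15, 30, 33, w, q, d), (15, 30, 33, w, r, d), (15, 30, 33, w, w, d), (15, 30, 33, w, x, d), (15, 30, 33, w, z, d), (15, 40, 17, p, m, d), (15, 40, 17, p, q, d), (15, 40, 17, p, r, d), (15, 40, 17, p, w, d), (15, 40, 17, p, x, d), (15, 40, 17, p, z, d)}.
Filtering on F ≠ w leaves {(15, 14, 14, m, m, d), (15, 14, 14, m, q, d), (15, 14, 14, m, r, d), (15, 14, 14, m, w, d), (15, 14, 14, m, x, d), (15, 14, 14, m, z, d), (15, 22, 9, s, m, d), (15, 22, 9, s, q, d), (15, 22, 9, s, r, d), (15, 22, 9, s, w, d), (15, 22, 9, s, x, d), (15, 22, 9, s, z, d), (15, 23, 26, r, m, d), (15, 23, 26, r, q, d), (15, 23, 26, r, r, d), (15, 23, 26, r, w, d), (15, 23, 26, r, x, d), (15, 23, 26, r, z, d), (15, 40, 17, p, m, d), (15, 40, 17, p, q, d), (15, 40, 17, p, r, d), (15, 40, 17, p, w, d), (15, 40, 17, p, x, d), (15, 40, 17, p, z, d)}.
Filtering on G > 27 AND F ≠ r leaves {(15, 40, 17, p, m, d), (15, 40, 17, p, q, d), (15, 40, 17, p, r, d), (15, 40, 17, p, w, d), (15, 40, 17, p, x, d), (15, 40, 17, p, z, d)}.
Keep only column(s) C, A: {(m, d), (q, d), (r, d), (w, d), (x, d), (z, d)}

{(m, d), (q, d), (r, d), (w, d), (x, d), (z, d)}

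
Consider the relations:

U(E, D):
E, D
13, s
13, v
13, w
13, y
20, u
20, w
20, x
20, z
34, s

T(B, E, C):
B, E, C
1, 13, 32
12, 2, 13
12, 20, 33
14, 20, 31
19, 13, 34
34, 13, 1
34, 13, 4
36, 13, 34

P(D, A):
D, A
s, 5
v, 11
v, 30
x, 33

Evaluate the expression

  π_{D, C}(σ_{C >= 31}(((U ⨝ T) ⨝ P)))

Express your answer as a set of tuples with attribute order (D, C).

{(s, 32), (s, 34), (v, 32), (v, 34), (x, 31), (x, 33)}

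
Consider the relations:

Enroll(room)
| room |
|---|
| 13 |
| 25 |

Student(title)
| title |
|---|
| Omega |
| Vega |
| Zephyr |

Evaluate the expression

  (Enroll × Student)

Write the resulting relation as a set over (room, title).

{(13, Omega), (13, Vega), (13, Zephyr), (25, Omega), (25, Vega), (25, Zephyr)}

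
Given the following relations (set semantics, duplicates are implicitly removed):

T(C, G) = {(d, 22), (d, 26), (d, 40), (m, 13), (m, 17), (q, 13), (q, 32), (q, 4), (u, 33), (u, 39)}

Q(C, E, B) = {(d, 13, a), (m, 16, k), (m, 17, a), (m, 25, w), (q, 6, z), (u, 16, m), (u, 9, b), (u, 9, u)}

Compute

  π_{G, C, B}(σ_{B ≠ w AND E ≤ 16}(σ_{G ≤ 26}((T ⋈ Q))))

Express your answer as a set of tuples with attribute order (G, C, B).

T ⋈ Q (natural join on C): {(d, 22, 13, a), (d, 26, 13, a), (d, 40, 13, a), (m, 13, 16, k), (m, 13, 17, a), (m, 13, 25, w), (m, 17, 16, k), (m, 17, 17, a), (m, 17, 25, w), (q, 13, 6, z), (q, 32, 6, z), (q, 4, 6, z), (u, 33, 16, m), (u, 33, 9, b), (u, 33, 9, u), (u, 39, 16, m), (u, 39, 9, b), (u, 39, 9, u)}
Selection G ≤ 26: {(d, 22, 13, a), (d, 26, 13, a), (m, 13, 16, k), (m, 13, 17, a), (m, 13, 25, w), (m, 17, 16, k), (m, 17, 17, a), (m, 17, 25, w), (q, 13, 6, z), (q, 4, 6, z)}
Selection B ≠ w AND E ≤ 16: {(d, 22, 13, a), (d, 26, 13, a), (m, 13, 16, k), (m, 17, 16, k), (q, 13, 6, z), (q, 4, 6, z)}
π[G, C, B]: project onto (G, C, B) → {(13, m, k), (13, q, z), (17, m, k), (22, d, a), (26, d, a), (4, q, z)}

{(13, m, k), (13, q, z), (17, m, k), (22, d, a), (26, d, a), (4, q, z)}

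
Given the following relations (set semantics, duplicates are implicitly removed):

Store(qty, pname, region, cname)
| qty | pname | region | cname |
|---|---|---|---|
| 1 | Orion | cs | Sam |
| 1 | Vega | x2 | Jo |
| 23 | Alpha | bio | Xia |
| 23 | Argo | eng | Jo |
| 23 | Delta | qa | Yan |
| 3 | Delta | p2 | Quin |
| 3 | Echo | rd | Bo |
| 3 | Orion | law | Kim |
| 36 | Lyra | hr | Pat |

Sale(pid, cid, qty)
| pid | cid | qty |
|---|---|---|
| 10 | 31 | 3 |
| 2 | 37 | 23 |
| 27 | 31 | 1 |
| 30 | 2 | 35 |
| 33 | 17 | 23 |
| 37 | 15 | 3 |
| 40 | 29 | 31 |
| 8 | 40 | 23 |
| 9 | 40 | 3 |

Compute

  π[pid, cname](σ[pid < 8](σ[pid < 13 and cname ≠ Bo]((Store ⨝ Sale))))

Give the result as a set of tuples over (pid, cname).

Natural join on qty: {(1, Orion, cs, Sam, 27, 31), (1, Vega, x2, Jo, 27, 31), (23, Alpha, bio, Xia, 2, 37), (23, Alpha, bio, Xia, 33, 17), (23, Alpha, bio, Xia, 8, 40), (23, Argo, eng, Jo, 2, 37), (23, Argo, eng, Jo, 33, 17), (23, Argo, eng, Jo, 8, 40), (23, Delta, qa, Yan, 2, 37), (23, Delta, qa, Yan, 33, 17), (23, Delta, qa, Yan, 8, 40), (3, Delta, p2, Quin, 10, 31), (3, Delta, p2, Quin, 37, 15), (3, Delta, p2, Quin, 9, 40), (3, Echo, rd, Bo, 10, 31), (3, Echo, rd, Bo, 37, 15), (3, Echo, rd, Bo, 9, 40), (3, Orion, law, Kim, 10, 31), (3, Orion, law, Kim, 37, 15), (3, Orion, law, Kim, 9, 40)}
σ[pid < 13 and cname ≠ Bo]: keep tuples satisfying pid < 13 and cname ≠ Bo → {(23, Alpha, bio, Xia, 2, 37), (23, Alpha, bio, Xia, 8, 40), (23, Argo, eng, Jo, 2, 37), (23, Argo, eng, Jo, 8, 40), (23, Delta, qa, Yan, 2, 37), (23, Delta, qa, Yan, 8, 40), (3, Delta, p2, Quin, 10, 31), (3, Delta, p2, Quin, 9, 40), (3, Orion, law, Kim, 10, 31), (3, Orion, law, Kim, 9, 40)}
σ[pid < 8]: keep tuples satisfying pid < 8 → {(23, Alpha, bio, Xia, 2, 37), (23, Argo, eng, Jo, 2, 37), (23, Delta, qa, Yan, 2, 37)}
π_{pid, cname} gives {(2, Jo), (2, Xia), (2, Yan)}.

{(2, Jo), (2, Xia), (2, Yan)}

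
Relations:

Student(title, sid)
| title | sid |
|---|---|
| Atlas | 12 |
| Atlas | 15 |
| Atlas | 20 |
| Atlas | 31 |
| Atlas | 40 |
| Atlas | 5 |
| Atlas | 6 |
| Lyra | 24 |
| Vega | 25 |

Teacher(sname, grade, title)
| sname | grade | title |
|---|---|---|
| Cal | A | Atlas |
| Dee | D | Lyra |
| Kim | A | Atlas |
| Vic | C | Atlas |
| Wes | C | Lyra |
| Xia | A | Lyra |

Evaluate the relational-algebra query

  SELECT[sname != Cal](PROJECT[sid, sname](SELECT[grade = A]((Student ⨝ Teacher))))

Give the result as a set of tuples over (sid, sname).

Joining Student and Teacher on title yields {(Atlas, 12, Cal, A), (Atlas, 12, Kim, A), (Atlas, 12, Vic, C), (Atlas, 15, Cal, A), (Atlas, 15, Kim, A), (Atlas, 15, Vic, C), (Atlas, 20, Cal, A), (Atlas, 20, Kim, A), (Atlas, 20, Vic, C), (Atlas, 31, Cal, A), (Atlas, 31, Kim, A), (Atlas, 31, Vic, C), (Atlas, 40, Cal, A), (Atlas, 40, Kim, A), (Atlas, 40, Vic, C), (Atlas, 5, Cal, A), (Atlas, 5, Kim, A), (Atlas, 5, Vic, C), (Atlas, 6, Cal, A), (Atlas, 6, Kim, A), (Atlas, 6, Vic, C), (Lyra, 24, Dee, D), (Lyra, 24, Wes, C), (Lyra, 24, Xia, A)}.
σ[grade = A]: keep tuples satisfying grade = A → {(Atlas, 12, Cal, A), (Atlas, 12, Kim, A), (Atlas, 15, Cal, A), (Atlas, 15, Kim, A), (Atlas, 20, Cal, A), (Atlas, 20, Kim, A), (Atlas, 31, Cal, A), (Atlas, 31, Kim, A), (Atlas, 40, Cal, A), (Atlas, 40, Kim, A), (Atlas, 5, Cal, A), (Atlas, 5, Kim, A), (Atlas, 6, Cal, A), (Atlas, 6, Kim, A), (Lyra, 24, Xia, A)}
Projecting to sid, sname: {(12, Cal), (12, Kim), (15, Cal), (15, Kim), (20, Cal), (20, Kim), (24, Xia), (31, Cal), (31, Kim), (40, Cal), (40, Kim), (5, Cal), (5, Kim), (6, Cal), (6, Kim)}
σ[sname != Cal]: keep tuples satisfying sname != Cal → {(12, Kim), (15, Kim), (20, Kim), (24, Xia), (31, Kim), (40, Kim), (5, Kim), (6, Kim)}

{(12, Kim), (15, Kim), (20, Kim), (24, Xia), (31, Kim), (40, Kim), (5, Kim), (6, Kim)}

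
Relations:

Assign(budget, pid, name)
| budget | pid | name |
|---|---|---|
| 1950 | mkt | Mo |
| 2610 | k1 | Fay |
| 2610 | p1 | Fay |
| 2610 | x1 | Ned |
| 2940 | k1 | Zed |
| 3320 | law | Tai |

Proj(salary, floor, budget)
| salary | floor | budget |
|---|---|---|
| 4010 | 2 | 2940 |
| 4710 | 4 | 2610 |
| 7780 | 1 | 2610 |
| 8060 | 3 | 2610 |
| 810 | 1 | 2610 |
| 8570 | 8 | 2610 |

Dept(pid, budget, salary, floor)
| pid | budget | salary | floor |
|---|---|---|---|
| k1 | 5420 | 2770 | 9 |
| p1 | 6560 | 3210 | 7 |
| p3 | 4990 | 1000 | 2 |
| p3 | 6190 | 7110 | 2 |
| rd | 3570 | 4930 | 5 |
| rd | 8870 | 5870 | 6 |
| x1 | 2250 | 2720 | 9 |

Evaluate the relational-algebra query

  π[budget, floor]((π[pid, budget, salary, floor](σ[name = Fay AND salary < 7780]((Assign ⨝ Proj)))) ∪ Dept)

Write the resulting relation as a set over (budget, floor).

{(2250, 9), (2610, 1), (2610, 4), (3570, 5), (4990, 2), (5420, 9), (6190, 2), (6560, 7), (8870, 6)}

Joining Assign and Proj on budget yields {(2610, k1, Fay, 4710, 4), (2610, k1, Fay, 7780, 1), (2610, k1, Fay, 8060, 3), (2610, k1, Fay, 810, 1), (2610, k1, Fay, 8570, 8), (2610, p1, Fay, 4710, 4), (2610, p1, Fay, 7780, 1), (2610, p1, Fay, 8060, 3), (2610, p1, Fay, 810, 1), (2610, p1, Fay, 8570, 8), (2610, x1, Ned, 4710, 4), (2610, x1, Ned, 7780, 1), (2610, x1, Ned, 8060, 3), (2610, x1, Ned, 810, 1), (2610, x1, Ned, 8570, 8), (2940, k1, Zed, 4010, 2)}.
σ[name = Fay AND salary < 7780]: keep tuples satisfying name = Fay AND salary < 7780 → {(2610, k1, Fay, 4710, 4), (2610, k1, Fay, 810, 1), (2610, p1, Fay, 4710, 4), (2610, p1, Fay, 810, 1)}
π_{pid, budget, salary, floor} gives {(k1, 2610, 4710, 4), (k1, 2610, 810, 1), (p1, 2610, 4710, 4), (p1, 2610, 810, 1)}.
Union: {(k1, 2610, 4710, 4), (k1, 2610, 810, 1), (p1, 2610, 4710, 4), (p1, 2610, 810, 1)} with {(k1, 5420, 2770, 9), (p1, 6560, 3210, 7), (p3, 4990, 1000, 2), (p3, 6190, 7110, 2), (rd, 3570, 4930, 5), (rd, 8870, 5870, 6), (x1, 2250, 2720, 9)} → {(k1, 2610, 4710, 4), (k1, 2610, 810, 1), (k1, 5420, 2770, 9), (p1, 2610, 4710, 4), (p1, 2610, 810, 1), (p1, 6560, 3210, 7), (p3, 4990, 1000, 2), (p3, 6190, 7110, 2), (rd, 3570, 4930, 5), (rd, 8870, 5870, 6), (x1, 2250, 2720, 9)}
π_{budget, floor} gives {(2250, 9), (2610, 1), (2610, 4), (3570, 5), (4990, 2), (5420, 9), (6190, 2), (6560, 7), (8870, 6)} (2 duplicate(s) eliminated).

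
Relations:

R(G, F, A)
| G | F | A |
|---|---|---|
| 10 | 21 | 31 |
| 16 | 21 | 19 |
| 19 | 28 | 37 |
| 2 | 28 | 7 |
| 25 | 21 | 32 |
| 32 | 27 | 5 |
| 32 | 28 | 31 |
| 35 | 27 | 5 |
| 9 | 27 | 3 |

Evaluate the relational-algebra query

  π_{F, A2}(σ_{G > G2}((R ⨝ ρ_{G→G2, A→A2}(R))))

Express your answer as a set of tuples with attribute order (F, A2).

ρ[G→G2, A→A2]: schema becomes (G2, F, A2); tuples unchanged.
R ⋈ ρ_{G→G2, A→A2}(R) (natural join on F): {(10, 21, 31, 10, 31), (10, 21, 31, 16, 19), (10, 21, 31, 25, 32), (16, 21, 19, 10, 31), (16, 21, 19, 16, 19), (16, 21, 19, 25, 32), (19, 28, 37, 19, 37), (19, 28, 37, 2, 7), (19, 28, 37, 32, 31), (2, 28, 7, 19, 37), (2, 28, 7, 2, 7), (2, 28, 7, 32, 31), (25, 21, 32, 10, 31), (25, 21, 32, 16, 19), (25, 21, 32, 25, 32), (32, 27, 5, 32, 5), (32, 27, 5, 35, 5), (32, 27, 5, 9, 3), (32, 28, 31, 19, 37), (32, 28, 31, 2, 7), (32, 28, 31, 32, 31), (35, 27, 5, 32, 5), (35, 27, 5, 35, 5), (35, 27, 5, 9, 3), (9, 27, 3, 32, 5), (9, 27, 3, 35, 5), (9, 27, 3, 9, 3)}
Apply σ_{G > G2}; surviving tuples: {(16, 21, 19, 10, 31), (19, 28, 37, 2, 7), (25, 21, 32, 10, 31), (25, 21, 32, 16, 19), (32, 27, 5, 9, 3), (32, 28, 31, 19, 37), (32, 28, 31, 2, 7), (35, 27, 5, 32, 5), (35, 27, 5, 9, 3)}
Keep only column(s) F, A2 (3 duplicate(s) eliminated): {(21, 19), (21, 31), (27, 3), (27, 5), (28, 37), (28, 7)}

{(21, 19), (21, 31), (27, 3), (27, 5), (28, 37), (28, 7)}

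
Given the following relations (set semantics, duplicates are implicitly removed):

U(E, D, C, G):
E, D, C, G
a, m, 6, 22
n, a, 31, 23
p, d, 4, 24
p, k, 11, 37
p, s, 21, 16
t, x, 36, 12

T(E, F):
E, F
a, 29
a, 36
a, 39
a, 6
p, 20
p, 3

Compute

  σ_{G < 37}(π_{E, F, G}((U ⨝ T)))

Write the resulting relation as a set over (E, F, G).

Natural join on E: {(a, m, 6, 22, 29), (a, m, 6, 22, 36), (a, m, 6, 22, 39), (a, m, 6, 22, 6), (p, d, 4, 24, 20), (p, d, 4, 24, 3), (p, k, 11, 37, 20), (p, k, 11, 37, 3), (p, s, 21, 16, 20), (p, s, 21, 16, 3)}
Keep only column(s) E, F, G: {(a, 29, 22), (a, 36, 22), (a, 39, 22), (a, 6, 22), (p, 20, 16), (p, 20, 24), (p, 20, 37), (p, 3, 16), (p, 3, 24), (p, 3, 37)}
σ[G < 37]: keep tuples satisfying G < 37 → {(a, 29, 22), (a, 36, 22), (a, 39, 22), (a, 6, 22), (p, 20, 16), (p, 20, 24), (p, 3, 16), (p, 3, 24)}

{(a, 29, 22), (a, 36, 22), (a, 39, 22), (a, 6, 22), (p, 20, 16), (p, 20, 24), (p, 3, 16), (p, 3, 24)}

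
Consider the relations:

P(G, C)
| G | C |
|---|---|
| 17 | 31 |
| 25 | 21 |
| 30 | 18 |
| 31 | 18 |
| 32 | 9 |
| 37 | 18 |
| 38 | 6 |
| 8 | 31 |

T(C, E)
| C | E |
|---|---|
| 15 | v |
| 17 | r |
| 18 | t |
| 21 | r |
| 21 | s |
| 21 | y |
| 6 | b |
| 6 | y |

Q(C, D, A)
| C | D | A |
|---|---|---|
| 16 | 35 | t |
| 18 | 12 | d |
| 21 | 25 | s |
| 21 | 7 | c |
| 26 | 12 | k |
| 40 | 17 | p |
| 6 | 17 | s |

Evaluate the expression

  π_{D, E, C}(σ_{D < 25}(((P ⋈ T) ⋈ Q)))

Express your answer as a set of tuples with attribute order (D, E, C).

{(12, t, 18), (17, b, 6), (17, y, 6), (7, r, 21), (7, s, 21), (7, y, 21)}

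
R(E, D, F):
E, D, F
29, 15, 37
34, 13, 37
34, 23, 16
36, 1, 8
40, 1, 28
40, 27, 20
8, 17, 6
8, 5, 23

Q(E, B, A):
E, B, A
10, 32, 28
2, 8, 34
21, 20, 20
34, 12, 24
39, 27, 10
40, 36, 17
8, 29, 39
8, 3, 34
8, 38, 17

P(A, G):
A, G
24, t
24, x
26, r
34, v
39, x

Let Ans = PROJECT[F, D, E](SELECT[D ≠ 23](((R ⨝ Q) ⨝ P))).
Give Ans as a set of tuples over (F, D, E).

{(23, 5, 8), (37, 13, 34), (6, 17, 8)}

R ⋈ Q (natural join on E): {(34, 13, 37, 12, 24), (34, 23, 16, 12, 24), (40, 1, 28, 36, 17), (40, 27, 20, 36, 17), (8, 17, 6, 29, 39), (8, 17, 6, 3, 34), (8, 17, 6, 38, 17), (8, 5, 23, 29, 39), (8, 5, 23, 3, 34), (8, 5, 23, 38, 17)}
(R ⨝ Q) ⋈ P (natural join on A): {(34, 13, 37, 12, 24, t), (34, 13, 37, 12, 24, x), (34, 23, 16, 12, 24, t), (34, 23, 16, 12, 24, x), (8, 17, 6, 29, 39, x), (8, 17, 6, 3, 34, v), (8, 5, 23, 29, 39, x), (8, 5, 23, 3, 34, v)}
Apply σ_{D ≠ 23}; surviving tuples: {(34, 13, 37, 12, 24, t), (34, 13, 37, 12, 24, x), (8, 17, 6, 29, 39, x), (8, 17, 6, 3, 34, v), (8, 5, 23, 29, 39, x), (8, 5, 23, 3, 34, v)}
Projecting to F, D, E (3 duplicate(s) eliminated): {(23, 5, 8), (37, 13, 34), (6, 17, 8)}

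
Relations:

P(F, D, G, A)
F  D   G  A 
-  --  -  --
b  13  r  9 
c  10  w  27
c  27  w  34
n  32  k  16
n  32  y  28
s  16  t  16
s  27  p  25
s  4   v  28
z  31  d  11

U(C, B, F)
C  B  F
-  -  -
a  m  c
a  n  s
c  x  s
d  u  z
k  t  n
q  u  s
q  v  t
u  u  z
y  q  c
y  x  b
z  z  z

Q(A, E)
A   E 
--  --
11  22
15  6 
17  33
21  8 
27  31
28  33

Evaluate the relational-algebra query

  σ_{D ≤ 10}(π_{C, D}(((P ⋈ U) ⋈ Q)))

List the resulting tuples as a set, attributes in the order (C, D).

P ⋈ U (natural join on F): {(b, 13, r, 9, y, x), (c, 10, w, 27, a, m), (c, 10, w, 27, y, q), (c, 27, w, 34, a, m), (c, 27, w, 34, y, q), (n, 32, k, 16, k, t), (n, 32, y, 28, k, t), (s, 16, t, 16, a, n), (s, 16, t, 16, c, x), (s, 16, t, 16, q, u), (s, 27, p, 25, a, n), (s, 27, p, 25, c, x), (s, 27, p, 25, q, u), (s, 4, v, 28, a, n), (s, 4, v, 28, c, x), (s, 4, v, 28, q, u), (z, 31, d, 11, d, u), (z, 31, d, 11, u, u), (z, 31, d, 11, z, z)}
(P ⋈ U) ⋈ Q (natural join on A): {(c, 10, w, 27, a, m, 31), (c, 10, w, 27, y, q, 31), (n, 32, y, 28, k, t, 33), (s, 4, v, 28, a, n, 33), (s, 4, v, 28, c, x, 33), (s, 4, v, 28, q, u, 33), (z, 31, d, 11, d, u, 22), (z, 31, d, 11, u, u, 22), (z, 31, d, 11, z, z, 22)}
π[C, D]: project onto (C, D) → {(a, 10), (a, 4), (c, 4), (d, 31), (k, 32), (q, 4), (u, 31), (y, 10), (z, 31)}
Filtering on D ≤ 10 leaves {(a, 10), (a, 4), (c, 4), (q, 4), (y, 10)}.

{(a, 10), (a, 4), (c, 4), (q, 4), (y, 10)}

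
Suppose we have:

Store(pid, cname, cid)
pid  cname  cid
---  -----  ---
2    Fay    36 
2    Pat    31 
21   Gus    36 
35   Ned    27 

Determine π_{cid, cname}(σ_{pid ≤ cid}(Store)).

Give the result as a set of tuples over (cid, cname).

Apply σ_{pid ≤ cid}; surviving tuples: {(2, Fay, 36), (2, Pat, 31), (21, Gus, 36)}
Keep only column(s) cid, cname: {(31, Pat), (36, Fay), (36, Gus)}

{(31, Pat), (36, Fay), (36, Gus)}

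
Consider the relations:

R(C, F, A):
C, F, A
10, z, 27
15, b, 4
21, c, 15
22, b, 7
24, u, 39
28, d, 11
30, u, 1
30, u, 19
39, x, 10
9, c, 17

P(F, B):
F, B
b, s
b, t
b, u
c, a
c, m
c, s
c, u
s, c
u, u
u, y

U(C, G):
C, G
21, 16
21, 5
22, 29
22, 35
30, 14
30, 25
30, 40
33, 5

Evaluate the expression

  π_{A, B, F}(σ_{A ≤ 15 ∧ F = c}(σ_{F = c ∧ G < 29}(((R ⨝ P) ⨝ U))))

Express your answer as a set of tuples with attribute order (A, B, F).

{(15, a, c), (15, m, c), (15, s, c), (15, u, c)}

Joining R and P on F yields {(15, b, 4, s), (15, b, 4, t), (15, b, 4, u), (21, c, 15, a), (21, c, 15, m), (21, c, 15, s), (21, c, 15, u), (22, b, 7, s), (22, b, 7, t), (22, b, 7, u), (24, u, 39, u), (24, u, 39, y), (30, u, 1, u), (30, u, 1, y), (30, u, 19, u), (30, u, 19, y), (9, c, 17, a), (9, c, 17, m), (9, c, 17, s), (9, c, 17, u)}.
Joining (R ⨝ P) and U on C yields {(21, c, 15, a, 16), (21, c, 15, a, 5), (21, c, 15, m, 16), (21, c, 15, m, 5), (21, c, 15, s, 16), (21, c, 15, s, 5), (21, c, 15, u, 16), (21, c, 15, u, 5), (22, b, 7, s, 29), (22, b, 7, s, 35), (22, b, 7, t, 29), (22, b, 7, t, 35), (22, b, 7, u, 29), (22, b, 7, u, 35), (30, u, 1, u, 14), (30, u, 1, u, 25), (30, u, 1, u, 40), (30, u, 1, y, 14), (30, u, 1, y, 25), (30, u, 1, y, 40), (30, u, 19, u, 14), (30, u, 19, u, 25), (30, u, 19, u, 40), (30, u, 19, y, 14), (30, u, 19, y, 25), (30, u, 19, y, 40)}.
Filtering on F = c ∧ G < 29 leaves {(21, c, 15, a, 16), (21, c, 15, a, 5), (21, c, 15, m, 16), (21, c, 15, m, 5), (21, c, 15, s, 16), (21, c, 15, s, 5), (21, c, 15, u, 16), (21, c, 15, u, 5)}.
Filtering on A ≤ 15 ∧ F = c leaves {(21, c, 15, a, 16), (21, c, 15, a, 5), (21, c, 15, m, 16), (21, c, 15, m, 5), (21, c, 15, s, 16), (21, c, 15, s, 5), (21, c, 15, u, 16), (21, c, 15, u, 5)}.
π_{A, B, F} gives {(15, a, c), (15, m, c), (15, s, c), (15, u, c)} (4 duplicate(s) eliminated).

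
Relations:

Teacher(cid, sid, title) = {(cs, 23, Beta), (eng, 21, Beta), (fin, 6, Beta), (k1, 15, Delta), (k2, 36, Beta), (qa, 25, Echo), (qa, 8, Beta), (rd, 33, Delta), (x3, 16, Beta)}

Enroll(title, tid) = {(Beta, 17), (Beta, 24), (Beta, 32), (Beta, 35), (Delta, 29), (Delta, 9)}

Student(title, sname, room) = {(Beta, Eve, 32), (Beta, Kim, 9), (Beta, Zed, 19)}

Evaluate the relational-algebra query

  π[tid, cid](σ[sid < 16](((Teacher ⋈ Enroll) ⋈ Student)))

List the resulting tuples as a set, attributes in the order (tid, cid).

{(17, fin), (17, qa), (24, fin), (24, qa), (32, fin), (32, qa), (35, fin), (35, qa)}

Natural join on title: {(cs, 23, Beta, 17), (cs, 23, Beta, 24), (cs, 23, Beta, 32), (cs, 23, Beta, 35), (eng, 21, Beta, 17), (eng, 21, Beta, 24), (eng, 21, Beta, 32), (eng, 21, Beta, 35), (fin, 6, Beta, 17), (fin, 6, Beta, 24), (fin, 6, Beta, 32), (fin, 6, Beta, 35), (k1, 15, Delta, 29), (k1, 15, Delta, 9), (k2, 36, Beta, 17), (k2, 36, Beta, 24), (k2, 36, Beta, 32), (k2, 36, Beta, 35), (qa, 8, Beta, 17), (qa, 8, Beta, 24), (qa, 8, Beta, 32), (qa, 8, Beta, 35), (rd, 33, Delta, 29), (rd, 33, Delta, 9), (x3, 16, Beta, 17), (x3, 16, Beta, 24), (x3, 16, Beta, 32), (x3, 16, Beta, 35)}
Natural join on title: {(cs, 23, Beta, 17, Eve, 32), (cs, 23, Beta, 17, Kim, 9), (cs, 23, Beta, 17, Zed, 19), (cs, 23, Beta, 24, Eve, 32), (cs, 23, Beta, 24, Kim, 9), (cs, 23, Beta, 24, Zed, 19), (cs, 23, Beta, 32, Eve, 32), (cs, 23, Beta, 32, Kim, 9), (cs, 23, Beta, 32, Zed, 19), (cs, 23, Beta, 35, Eve, 32), (cs, 23, Beta, 35, Kim, 9), (cs, 23, Beta, 35, Zed, 19), (eng, 21, Beta, 17, Eve, 32), (eng, 21, Beta, 17, Kim, 9), (eng, 21, Beta, 17, Zed, 19), (eng, 21, Beta, 24, Eve, 32), (eng, 21, Beta, 24, Kim, 9), (eng, 21, Beta, 24, Zed, 19), (eng, 21, Beta, 32, Eve, 32), (eng, 21, Beta, 32, Kim, 9), (eng, 21, Beta, 32, Zed, 19), (eng, 21, Beta, 35, Eve, 32), (eng, 21, Beta, 35, Kim, 9), (eng, 21, Beta, 35, Zed, 19), (fin, 6, Beta, 17, Eve, 32), (fin, 6, Beta, 17, Kim, 9), (fin, 6, Beta, 17, Zed, 19), (fin, 6, Beta, 24, Eve, 32), (fin, 6, Beta, 24, Kim, 9), (fin, 6, Beta, 24, Zed, 19), (fin, 6, Beta, 32, Eve, 32), (fin, 6, Beta, 32, Kim, 9), (fin, 6, Beta, 32, Zed, 19), (fin, 6, Beta, 35, Eve, 32), (fin, 6, Beta, 35, Kim, 9), (fin, 6, Beta, 35, Zed, 19), (k2, 36, Beta, 17, Eve, 32), (k2, 36, Beta, 17, Kim, 9), (k2, 36, Beta, 17, Zed, 19), (k2, 36, Beta, 24, Eve, 32), (k2, 36, Beta, 24, Kim, 9), (k2, 36, Beta, 24, Zed, 19), (k2, 36, Beta, 32, Eve, 32), (k2, 36, Beta, 32, Kim, 9), (k2, 36, Beta, 32, Zed, 19), (k2, 36, Beta, 35, Eve, 32), (k2, 36, Beta, 35, Kim, 9), (k2, 36, Beta, 35, Zed, 19), (qa, 8, Beta, 17, Eve, 32), (qa, 8, Beta, 17, Kim, 9), (qa, 8, Beta, 17, Zed, 19), (qa, 8, Beta, 24, Eve, 32), (qa, 8, Beta, 24, Kim, 9), (qa, 8, Beta, 24, Zed, 19), (qa, 8, Beta, 32, Eve, 32), (qa, 8, Beta, 32, Kim, 9), (qa, 8, Beta, 32, Zed, 19), (qa, 8, Beta, 35, Eve, 32), (qa, 8, Beta, 35, Kim, 9), (qa, 8, Beta, 35, Zed, 19), (x3, 16, Beta, 17, Eve, 32), (x3, 16, Beta, 17, Kim, 9), (x3, 16, Beta, 17, Zed, 19), (x3, 16, Beta, 24, Eve, 32), (x3, 16, Beta, 24, Kim, 9), (x3, 16, Beta, 24, Zed, 19), (x3, 16, Beta, 32, Eve, 32), (x3, 16, Beta, 32, Kim, 9), (x3, 16, Beta, 32, Zed, 19), (x3, 16, Beta, 35, Eve, 32), (x3, 16, Beta, 35, Kim, 9), (x3, 16, Beta, 35, Zed, 19)}
Selection sid < 16: {(fin, 6, Beta, 17, Eve, 32), (fin, 6, Beta, 17, Kim, 9), (fin, 6, Beta, 17, Zed, 19), (fin, 6, Beta, 24, Eve, 32), (fin, 6, Beta, 24, Kim, 9), (fin, 6, Beta, 24, Zed, 19), (fin, 6, Beta, 32, Eve, 32), (fin, 6, Beta, 32, Kim, 9), (fin, 6, Beta, 32, Zed, 19), (fin, 6, Beta, 35, Eve, 32), (fin, 6, Beta, 35, Kim, 9), (fin, 6, Beta, 35, Zed, 19), (qa, 8, Beta, 17, Eve, 32), (qa, 8, Beta, 17, Kim, 9), (qa, 8, Beta, 17, Zed, 19), (qa, 8, Beta, 24, Eve, 32), (qa, 8, Beta, 24, Kim, 9), (qa, 8, Beta, 24, Zed, 19), (qa, 8, Beta, 32, Eve, 32), (qa, 8, Beta, 32, Kim, 9), (qa, 8, Beta, 32, Zed, 19), (qa, 8, Beta, 35, Eve, 32), (qa, 8, Beta, 35, Kim, 9), (qa, 8, Beta, 35, Zed, 19)}
π[tid, cid]: project onto (tid, cid) (16 duplicate(s) eliminated) → {(17, fin), (17, qa), (24, fin), (24, qa), (32, fin), (32, qa), (35, fin), (35, qa)}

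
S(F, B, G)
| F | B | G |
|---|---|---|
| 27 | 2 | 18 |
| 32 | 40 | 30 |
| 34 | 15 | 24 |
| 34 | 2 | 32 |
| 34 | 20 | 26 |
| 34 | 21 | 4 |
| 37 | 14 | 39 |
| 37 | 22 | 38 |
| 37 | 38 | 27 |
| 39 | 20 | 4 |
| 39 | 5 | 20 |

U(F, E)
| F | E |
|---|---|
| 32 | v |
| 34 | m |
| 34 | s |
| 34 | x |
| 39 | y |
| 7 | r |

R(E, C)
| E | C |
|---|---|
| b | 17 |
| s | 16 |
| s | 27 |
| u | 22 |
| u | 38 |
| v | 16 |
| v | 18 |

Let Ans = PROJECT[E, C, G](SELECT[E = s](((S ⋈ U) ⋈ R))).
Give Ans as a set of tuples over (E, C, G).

{(s, 16, 24), (s, 16, 26), (s, 16, 32), (s, 16, 4), (s, 27, 24), (s, 27, 26), (s, 27, 32), (s, 27, 4)}

S ⋈ U (natural join on F): {(32, 40, 30, v), (34, 15, 24, m), (34, 15, 24, s), (34, 15, 24, x), (34, 2, 32, m), (34, 2, 32, s), (34, 2, 32, x), (34, 20, 26, m), (34, 20, 26, s), (34, 20, 26, x), (34, 21, 4, m), (34, 21, 4, s), (34, 21, 4, x), (39, 20, 4, y), (39, 5, 20, y)}
(S ⋈ U) ⋈ R (natural join on E): {(32, 40, 30, v, 16), (32, 40, 30, v, 18), (34, 15, 24, s, 16), (34, 15, 24, s, 27), (34, 2, 32, s, 16), (34, 2, 32, s, 27), (34, 20, 26, s, 16), (34, 20, 26, s, 27), (34, 21, 4, s, 16), (34, 21, 4, s, 27)}
Selection E = s: {(34, 15, 24, s, 16), (34, 15, 24, s, 27), (34, 2, 32, s, 16), (34, 2, 32, s, 27), (34, 20, 26, s, 16), (34, 20, 26, s, 27), (34, 21, 4, s, 16), (34, 21, 4, s, 27)}
π_{E, C, G} gives {(s, 16, 24), (s, 16, 26), (s, 16, 32), (s, 16, 4), (s, 27, 24), (s, 27, 26), (s, 27, 32), (s, 27, 4)}.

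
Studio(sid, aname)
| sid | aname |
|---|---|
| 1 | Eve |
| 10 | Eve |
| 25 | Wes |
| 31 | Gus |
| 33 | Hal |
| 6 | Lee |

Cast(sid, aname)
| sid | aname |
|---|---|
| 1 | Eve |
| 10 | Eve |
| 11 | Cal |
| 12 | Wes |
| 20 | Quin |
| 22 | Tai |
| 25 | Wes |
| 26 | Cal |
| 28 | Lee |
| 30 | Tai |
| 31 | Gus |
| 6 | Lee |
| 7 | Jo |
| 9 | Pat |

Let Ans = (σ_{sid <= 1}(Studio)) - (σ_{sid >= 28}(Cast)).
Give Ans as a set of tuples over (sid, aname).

Apply σ_{sid <= 1}; surviving tuples: {(1, Eve)}
Apply σ_{sid >= 28}; surviving tuples: {(28, Lee), (30, Tai), (31, Gus)}
Set difference of the two operands is {(1, Eve)}.

{(1, Eve)}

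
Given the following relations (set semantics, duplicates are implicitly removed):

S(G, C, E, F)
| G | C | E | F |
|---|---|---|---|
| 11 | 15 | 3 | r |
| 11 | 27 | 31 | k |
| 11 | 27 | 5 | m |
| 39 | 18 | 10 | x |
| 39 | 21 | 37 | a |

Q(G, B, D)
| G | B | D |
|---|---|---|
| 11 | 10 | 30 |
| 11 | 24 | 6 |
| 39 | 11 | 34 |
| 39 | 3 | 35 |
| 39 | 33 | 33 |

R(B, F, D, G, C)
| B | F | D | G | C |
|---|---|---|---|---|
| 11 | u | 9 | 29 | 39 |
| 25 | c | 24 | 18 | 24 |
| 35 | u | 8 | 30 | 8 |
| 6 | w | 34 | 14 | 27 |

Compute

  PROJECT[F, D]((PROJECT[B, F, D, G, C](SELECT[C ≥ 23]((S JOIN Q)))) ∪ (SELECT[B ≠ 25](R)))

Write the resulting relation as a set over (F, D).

{(k, 30), (k, 6), (m, 30), (m, 6), (u, 8), (u, 9), (w, 34)}

Natural join on G: {(11, 15, 3, r, 10, 30), (11, 15, 3, r, 24, 6), (11, 27, 31, k, 10, 30), (11, 27, 31, k, 24, 6), (11, 27, 5, m, 10, 30), (11, 27, 5, m, 24, 6), (39, 18, 10, x, 11, 34), (39, 18, 10, x, 3, 35), (39, 18, 10, x, 33, 33), (39, 21, 37, a, 11, 34), (39, 21, 37, a, 3, 35), (39, 21, 37, a, 33, 33)}
Apply σ_{C ≥ 23}; surviving tuples: {(11, 27, 31, k, 10, 30), (11, 27, 31, k, 24, 6), (11, 27, 5, m, 10, 30), (11, 27, 5, m, 24, 6)}
Projecting to B, F, D, G, C: {(10, k, 30, 11, 27), (10, m, 30, 11, 27), (24, k, 6, 11, 27), (24, m, 6, 11, 27)}
Apply σ_{B ≠ 25}; surviving tuples: {(11, u, 9, 29, 39), (35, u, 8, 30, 8), (6, w, 34, 14, 27)}
Set union of the two operands is {(10, k, 30, 11, 27), (10, m, 30, 11, 27), (11, u, 9, 29, 39), (24, k, 6, 11, 27), (24, m, 6, 11, 27), (35, u, 8, 30, 8), (6, w, 34, 14, 27)}.
Projecting to F, D: {(k, 30), (k, 6), (m, 30), (m, 6), (u, 8), (u, 9), (w, 34)}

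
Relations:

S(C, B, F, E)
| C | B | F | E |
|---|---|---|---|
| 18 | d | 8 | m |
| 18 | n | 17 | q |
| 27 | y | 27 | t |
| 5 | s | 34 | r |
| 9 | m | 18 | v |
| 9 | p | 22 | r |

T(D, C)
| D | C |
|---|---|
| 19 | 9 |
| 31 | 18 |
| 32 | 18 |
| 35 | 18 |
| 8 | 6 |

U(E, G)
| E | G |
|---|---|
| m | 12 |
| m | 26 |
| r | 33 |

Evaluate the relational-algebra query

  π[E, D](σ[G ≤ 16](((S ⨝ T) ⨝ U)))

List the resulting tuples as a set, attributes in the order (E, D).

S ⋈ T (natural join on C): {(18, d, 8, m, 31), (18, d, 8, m, 32), (18, d, 8, m, 35), (18, n, 17, q, 31), (18, n, 17, q, 32), (18, n, 17, q, 35), (9, m, 18, v, 19), (9, p, 22, r, 19)}
(S ⨝ T) ⋈ U (natural join on E): {(18, d, 8, m, 31, 12), (18, d, 8, m, 31, 26), (18, d, 8, m, 32, 12), (18, d, 8, m, 32, 26), (18, d, 8, m, 35, 12), (18, d, 8, m, 35, 26), (9, p, 22, r, 19, 33)}
Filtering on G ≤ 16 leaves {(18, d, 8, m, 31, 12), (18, d, 8, m, 32, 12), (18, d, 8, m, 35, 12)}.
π_{E, D} gives {(m, 31), (m, 32), (m, 35)}.

{(m, 31), (m, 32), (m, 35)}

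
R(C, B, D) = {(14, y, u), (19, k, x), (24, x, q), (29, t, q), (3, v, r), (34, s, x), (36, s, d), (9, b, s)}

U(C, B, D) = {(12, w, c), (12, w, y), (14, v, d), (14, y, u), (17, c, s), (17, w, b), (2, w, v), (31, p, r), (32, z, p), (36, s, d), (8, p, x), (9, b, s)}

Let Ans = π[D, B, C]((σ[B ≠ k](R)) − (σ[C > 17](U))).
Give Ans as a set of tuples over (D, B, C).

{(q, t, 29), (q, x, 24), (r, v, 3), (s, b, 9), (u, y, 14), (x, s, 34)}

Apply σ_{B ≠ k}; surviving tuples: {(14, y, u), (24, x, q), (29, t, q), (3, v, r), (34, s, x), (36, s, d), (9, b, s)}
Apply σ_{C > 17}; surviving tuples: {(31, p, r), (32, z, p), (36, s, d)}
Set difference of the two operands is {(14, y, u), (24, x, q), (29, t, q), (3, v, r), (34, s, x), (9, b, s)}.
π_{D, B, C} gives {(q, t, 29), (q, x, 24), (r, v, 3), (s, b, 9), (u, y, 14), (x, s, 34)}.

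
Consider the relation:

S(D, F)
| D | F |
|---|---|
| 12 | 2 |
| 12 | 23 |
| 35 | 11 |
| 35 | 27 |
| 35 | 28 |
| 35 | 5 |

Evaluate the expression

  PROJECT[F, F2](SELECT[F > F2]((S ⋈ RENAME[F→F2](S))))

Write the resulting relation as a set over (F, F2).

{(11, 5), (23, 2), (27, 11), (27, 5), (28, 11), (28, 27), (28, 5)}

ρ[F→F2]: schema becomes (D, F2); tuples unchanged.
Joining S and RENAME[F→F2](S) on D yields {(12, 2, 2), (12, 2, 23), (12, 23, 2), (12, 23, 23), (35, 11, 11), (35, 11, 27), (35, 11, 28), (35, 11, 5), (35, 27, 11), (35, 27, 27), (35, 27, 28), (35, 27, 5), (35, 28, 11), (35, 28, 27), (35, 28, 28), (35, 28, 5), (35, 5, 11), (35, 5, 27), (35, 5, 28), (35, 5, 5)}.
Selection F > F2: {(12, 23, 2), (35, 11, 5), (35, 27, 11), (35, 27, 5), (35, 28, 11), (35, 28, 27), (35, 28, 5)}
Keep only column(s) F, F2: {(11, 5), (23, 2), (27, 11), (27, 5), (28, 11), (28, 27), (28, 5)}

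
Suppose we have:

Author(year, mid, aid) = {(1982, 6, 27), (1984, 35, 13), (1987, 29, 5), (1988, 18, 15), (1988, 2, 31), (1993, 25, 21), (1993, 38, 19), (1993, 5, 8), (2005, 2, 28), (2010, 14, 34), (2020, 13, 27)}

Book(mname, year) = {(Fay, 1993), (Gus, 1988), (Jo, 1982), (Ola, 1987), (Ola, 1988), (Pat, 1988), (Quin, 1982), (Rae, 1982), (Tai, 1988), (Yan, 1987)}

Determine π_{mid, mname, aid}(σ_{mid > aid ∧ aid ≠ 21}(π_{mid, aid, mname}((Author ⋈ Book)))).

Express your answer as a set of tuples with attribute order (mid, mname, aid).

Natural join on year: {(1982, 6, 27, Jo), (1982, 6, 27, Quin), (1982, 6, 27, Rae), (1987, 29, 5, Ola), (1987, 29, 5, Yan), (1988, 18, 15, Gus), (1988, 18, 15, Ola), (1988, 18, 15, Pat), (1988, 18, 15, Tai), (1988, 2, 31, Gus), (1988, 2, 31, Ola), (1988, 2, 31, Pat), (1988, 2, 31, Tai), (1993, 25, 21, Fay), (1993, 38, 19, Fay), (1993, 5, 8, Fay)}
π_{mid, aid, mname} gives {(18, 15, Gus), (18, 15, Ola), (18, 15, Pat), (18, 15, Tai), (2, 31, Gus), (2, 31, Ola), (2, 31, Pat), (2, 31, Tai), (25, 21, Fay), (29, 5, Ola), (29, 5, Yan), (38, 19, Fay), (5, 8, Fay), (6, 27, Jo), (6, 27, Quin), (6, 27, Rae)}.
Apply σ_{mid > aid ∧ aid ≠ 21}; surviving tuples: {(18, 15, Gus), (18, 15, Ola), (18, 15, Pat), (18, 15, Tai), (29, 5, Ola), (29, 5, Yan), (38, 19, Fay)}
π_{mid, mname, aid} gives {(18, Gus, 15), (18, Ola, 15), (18, Pat, 15), (18, Tai, 15), (29, Ola, 5), (29, Yan, 5), (38, Fay, 19)}.

{(18, Gus, 15), (18, Ola, 15), (18, Pat, 15), (18, Tai, 15), (29, Ola, 5), (29, Yan, 5), (38, Fay, 19)}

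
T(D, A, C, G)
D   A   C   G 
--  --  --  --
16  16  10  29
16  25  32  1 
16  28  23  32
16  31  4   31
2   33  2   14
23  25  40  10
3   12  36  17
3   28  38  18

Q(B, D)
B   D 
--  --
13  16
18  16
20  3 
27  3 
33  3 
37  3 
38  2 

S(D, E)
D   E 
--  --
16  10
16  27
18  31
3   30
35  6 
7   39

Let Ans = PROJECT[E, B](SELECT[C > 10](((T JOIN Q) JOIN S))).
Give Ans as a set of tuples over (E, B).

T ⋈ Q (natural join on D): {(16, 16, 10, 29, 13), (16, 16, 10, 29, 18), (16, 25, 32, 1, 13), (16, 25, 32, 1, 18), (16, 28, 23, 32, 13), (16, 28, 23, 32, 18), (16, 31, 4, 31, 13), (16, 31, 4, 31, 18), (2, 33, 2, 14, 38), (3, 12, 36, 17, 20), (3, 12, 36, 17, 27), (3, 12, 36, 17, 33), (3, 12, 36, 17, 37), (3, 28, 38, 18, 20), (3, 28, 38, 18, 27), (3, 28, 38, 18, 33), (3, 28, 38, 18, 37)}
(T JOIN Q) ⋈ S (natural join on D): {(16, 16, 10, 29, 13, 10), (16, 16, 10, 29, 13, 27), (16, 16, 10, 29, 18, 10), (16, 16, 10, 29, 18, 27), (16, 25, 32, 1, 13, 10), (16, 25, 32, 1, 13, 27), (16, 25, 32, 1, 18, 10), (16, 25, 32, 1, 18, 27), (16, 28, 23, 32, 13, 10), (16, 28, 23, 32, 13, 27), (16, 28, 23, 32, 18, 10), (16, 28, 23, 32, 18, 27), (16, 31, 4, 31, 13, 10), (16, 31, 4, 31, 13, 27), (16, 31, 4, 31, 18, 10), (16, 31, 4, 31, 18, 27), (3, 12, 36, 17, 20, 30), (3, 12, 36, 17, 27, 30), (3, 12, 36, 17, 33, 30), (3, 12, 36, 17, 37, 30), (3, 28, 38, 18, 20, 30), (3, 28, 38, 18, 27, 30), (3, 28, 38, 18, 33, 30), (3, 28, 38, 18, 37, 30)}
Filtering on C > 10 leaves {(16, 25, 32, 1, 13, 10), (16, 25, 32, 1, 13, 27), (16, 25, 32, 1, 18, 10), (16, 25, 32, 1, 18, 27), (16, 28, 23, 32, 13, 10), (16, 28, 23, 32, 13, 27), (16, 28, 23, 32, 18, 10), (16, 28, 23, 32, 18, 27), (3, 12, 36, 17, 20, 30), (3, 12, 36, 17, 27, 30), (3, 12, 36, 17, 33, 30), (3, 12, 36, 17, 37, 30), (3, 28, 38, 18, 20, 30), (3, 28, 38, 18, 27, 30), (3, 28, 38, 18, 33, 30), (3, 28, 38, 18, 37, 30)}.
Projecting to E, B (8 duplicate(s) eliminated): {(10, 13), (10, 18), (27, 13), (27, 18), (30, 20), (30, 27), (30, 33), (30, 37)}

{(10, 13), (10, 18), (27, 13), (27, 18), (30, 20), (30, 27), (30, 33), (30, 37)}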